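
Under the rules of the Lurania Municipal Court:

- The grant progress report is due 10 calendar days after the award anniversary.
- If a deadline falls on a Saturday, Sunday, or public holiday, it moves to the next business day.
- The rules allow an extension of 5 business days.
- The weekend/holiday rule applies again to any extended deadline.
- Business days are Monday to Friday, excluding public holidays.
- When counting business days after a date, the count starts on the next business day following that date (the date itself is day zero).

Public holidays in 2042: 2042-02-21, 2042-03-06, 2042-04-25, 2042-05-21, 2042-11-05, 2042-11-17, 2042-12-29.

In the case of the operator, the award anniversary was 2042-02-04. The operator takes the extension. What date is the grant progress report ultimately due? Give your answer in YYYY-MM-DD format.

From 2042-02-04, 10 calendar days later is 2042-02-14.
Since 2042-02-14 is a Friday and not a holiday, the date is unchanged.
Counting 5 further business days from 2042-02-14 reaches 2042-02-24.
2042-02-24 (Monday) is already a business day.
The final due date is 2042-02-24.

2042-02-24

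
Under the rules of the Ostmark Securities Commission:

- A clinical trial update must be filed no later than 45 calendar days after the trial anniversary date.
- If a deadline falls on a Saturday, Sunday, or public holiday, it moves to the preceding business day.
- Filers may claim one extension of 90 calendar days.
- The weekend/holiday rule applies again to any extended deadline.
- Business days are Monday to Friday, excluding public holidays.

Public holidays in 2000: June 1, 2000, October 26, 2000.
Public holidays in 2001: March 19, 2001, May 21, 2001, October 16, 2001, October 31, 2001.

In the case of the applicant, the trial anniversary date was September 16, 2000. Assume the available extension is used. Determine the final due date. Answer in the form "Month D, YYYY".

January 29, 2001

Trigger date September 16, 2000 + 45 calendar days = October 31, 2000.
October 31, 2000 is a Tuesday and not a listed holiday, so it stands.
The 90-calendar-day extension moves the deadline from October 31, 2000 to January 29, 2001.
January 29, 2001 falls on a Monday, which is a business day, so no adjustment is needed.
The final due date is January 29, 2001.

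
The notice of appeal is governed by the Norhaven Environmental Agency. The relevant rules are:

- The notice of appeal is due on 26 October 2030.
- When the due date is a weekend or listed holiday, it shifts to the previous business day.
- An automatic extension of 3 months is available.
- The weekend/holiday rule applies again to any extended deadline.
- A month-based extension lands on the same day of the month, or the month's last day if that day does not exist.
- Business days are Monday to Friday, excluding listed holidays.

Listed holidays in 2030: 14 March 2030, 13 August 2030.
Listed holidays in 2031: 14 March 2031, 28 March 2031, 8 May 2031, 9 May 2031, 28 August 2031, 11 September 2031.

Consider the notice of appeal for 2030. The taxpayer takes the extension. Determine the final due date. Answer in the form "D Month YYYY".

The statutory due date is 26 October 2030.
26 October 2030 is a Saturday, so it moves to the preceding business day, 25 October 2030 (Friday).
Add 3 months to 25 October 2030: 25 January 2031.
25 January 2031 is a Saturday, so it moves to the preceding business day, 24 January 2031 (Friday).
The final due date is 24 January 2031.

24 January 2031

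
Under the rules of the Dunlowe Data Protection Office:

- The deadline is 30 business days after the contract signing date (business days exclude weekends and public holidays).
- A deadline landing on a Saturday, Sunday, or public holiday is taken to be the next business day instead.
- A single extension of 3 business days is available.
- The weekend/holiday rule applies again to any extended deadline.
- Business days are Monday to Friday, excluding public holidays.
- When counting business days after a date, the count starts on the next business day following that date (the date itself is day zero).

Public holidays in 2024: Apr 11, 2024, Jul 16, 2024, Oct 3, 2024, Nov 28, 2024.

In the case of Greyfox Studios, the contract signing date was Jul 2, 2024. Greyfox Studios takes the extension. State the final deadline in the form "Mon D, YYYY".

Counting 30 business days after Jul 2, 2024 (skipping weekends and listed holidays) reaches Aug 14, 2024.
Aug 14, 2024 falls on a Wednesday, which is a business day, so no adjustment is needed.
The 3-business-day extension runs from Aug 14, 2024 to Aug 19, 2024.
Aug 19, 2024 (Monday) is already a business day.
So the filing is due Aug 19, 2024.

Aug 19, 2024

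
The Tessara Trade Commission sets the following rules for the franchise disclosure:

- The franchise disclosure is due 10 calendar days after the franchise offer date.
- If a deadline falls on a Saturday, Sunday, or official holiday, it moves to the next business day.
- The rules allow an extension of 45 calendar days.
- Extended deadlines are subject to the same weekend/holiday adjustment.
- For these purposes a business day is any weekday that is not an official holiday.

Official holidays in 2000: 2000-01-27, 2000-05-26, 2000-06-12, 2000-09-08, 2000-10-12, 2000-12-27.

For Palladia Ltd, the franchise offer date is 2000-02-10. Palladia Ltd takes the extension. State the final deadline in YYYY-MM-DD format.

Trigger date 2000-02-10 + 10 calendar days = 2000-02-20.
2000-02-20 is a Sunday; the next business day is 2000-02-21 (Monday).
The 45-calendar-day extension moves the deadline from 2000-02-21 to 2000-04-06.
2000-04-06 falls on a Thursday, which is a business day, so no adjustment is needed.
So the filing is due 2000-04-06.

2000-04-06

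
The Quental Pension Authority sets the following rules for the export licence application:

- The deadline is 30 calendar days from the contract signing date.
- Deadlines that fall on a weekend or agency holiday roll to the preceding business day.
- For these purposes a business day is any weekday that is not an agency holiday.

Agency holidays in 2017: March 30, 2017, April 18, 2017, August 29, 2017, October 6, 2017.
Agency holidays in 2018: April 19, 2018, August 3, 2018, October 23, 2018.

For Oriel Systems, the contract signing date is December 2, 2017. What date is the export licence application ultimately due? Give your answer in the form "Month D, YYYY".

January 1, 2018

From December 2, 2017, 30 calendar days later is January 1, 2018.
January 1, 2018 is a Monday and not a listed holiday, so it stands.
The final due date is January 1, 2018.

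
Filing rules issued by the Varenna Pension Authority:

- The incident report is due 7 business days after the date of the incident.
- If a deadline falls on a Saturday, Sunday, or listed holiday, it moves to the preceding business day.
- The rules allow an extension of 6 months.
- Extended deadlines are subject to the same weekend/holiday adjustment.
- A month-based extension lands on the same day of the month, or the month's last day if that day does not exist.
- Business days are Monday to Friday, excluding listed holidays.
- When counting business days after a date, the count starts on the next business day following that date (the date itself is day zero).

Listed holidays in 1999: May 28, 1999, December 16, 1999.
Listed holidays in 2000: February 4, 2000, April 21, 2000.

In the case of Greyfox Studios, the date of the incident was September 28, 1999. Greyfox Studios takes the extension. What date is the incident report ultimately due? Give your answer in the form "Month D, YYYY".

7 business days after September 28, 1999, excluding weekends and holidays, is October 7, 1999.
October 7, 1999 falls on a Thursday, which is a business day, so no adjustment is needed.
Add 6 months to October 7, 1999: April 7, 2000.
April 7, 2000 is a Friday and not a listed holiday, so it stands.
Deadline: April 7, 2000.

April 7, 2000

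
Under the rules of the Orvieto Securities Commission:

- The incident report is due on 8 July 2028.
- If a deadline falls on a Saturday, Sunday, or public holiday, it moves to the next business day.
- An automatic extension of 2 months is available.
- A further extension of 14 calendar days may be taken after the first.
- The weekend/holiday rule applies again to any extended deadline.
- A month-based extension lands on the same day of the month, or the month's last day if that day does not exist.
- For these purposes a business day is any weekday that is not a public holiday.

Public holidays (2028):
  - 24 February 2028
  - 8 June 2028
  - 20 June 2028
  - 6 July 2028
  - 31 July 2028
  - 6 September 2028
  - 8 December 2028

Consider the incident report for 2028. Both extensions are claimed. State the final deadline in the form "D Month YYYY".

The statutory due date is 8 July 2028.
8 July 2028 is a Saturday, so it moves to the next business day, 10 July 2028 (Monday).
Add 2 months to 10 July 2028: 10 September 2028.
10 September 2028 is a Sunday, so it moves to the next business day, 11 September 2028 (Monday).
Add the 14 calendar-day extension to 11 September 2028: 25 September 2028.
Since 25 September 2028 is a Monday and not a holiday, the date is unchanged.
Deadline: 25 September 2028.

25 September 2028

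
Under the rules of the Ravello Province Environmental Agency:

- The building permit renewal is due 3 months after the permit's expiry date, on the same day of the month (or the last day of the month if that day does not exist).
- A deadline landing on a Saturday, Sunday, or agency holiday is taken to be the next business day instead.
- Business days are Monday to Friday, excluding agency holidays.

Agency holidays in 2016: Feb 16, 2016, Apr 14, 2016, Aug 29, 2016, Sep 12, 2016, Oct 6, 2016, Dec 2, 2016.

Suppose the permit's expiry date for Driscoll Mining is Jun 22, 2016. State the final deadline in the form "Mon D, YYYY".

Sep 22, 2016

Moving 3 months forward from Jun 22, 2016 on the corresponding day gives Sep 22, 2016.
Sep 22, 2016 (Thursday) is already a business day.
So the filing is due Sep 22, 2016.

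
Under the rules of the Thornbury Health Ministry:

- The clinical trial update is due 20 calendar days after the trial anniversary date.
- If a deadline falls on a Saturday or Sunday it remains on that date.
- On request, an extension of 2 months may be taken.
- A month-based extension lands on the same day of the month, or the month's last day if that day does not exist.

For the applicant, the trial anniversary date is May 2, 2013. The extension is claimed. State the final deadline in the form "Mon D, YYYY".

Jul 22, 2013

From May 2, 2013, 20 calendar days later is May 22, 2013.
May 22, 2013 is a Wednesday; no weekend or holiday adjustment applies.
Add 2 months to May 22, 2013: Jul 22, 2013.
No adjustment is made for weekends or holidays, so Jul 22, 2013 stands.
Final deadline: Jul 22, 2013.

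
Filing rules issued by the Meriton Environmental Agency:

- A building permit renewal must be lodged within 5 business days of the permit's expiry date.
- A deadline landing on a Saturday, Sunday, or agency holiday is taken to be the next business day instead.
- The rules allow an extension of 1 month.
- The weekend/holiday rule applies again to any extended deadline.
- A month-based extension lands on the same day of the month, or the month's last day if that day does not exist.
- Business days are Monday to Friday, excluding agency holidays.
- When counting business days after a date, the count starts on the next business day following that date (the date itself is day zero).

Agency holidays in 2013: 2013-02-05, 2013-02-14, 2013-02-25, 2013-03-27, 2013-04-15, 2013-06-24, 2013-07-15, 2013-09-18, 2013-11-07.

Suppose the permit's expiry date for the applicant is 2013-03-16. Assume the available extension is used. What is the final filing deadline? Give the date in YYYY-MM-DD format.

2013-04-22

Starting the day after 2013-03-16 and counting 5 business days lands on 2013-03-22.
2013-03-22 falls on a Friday, which is a business day, so no adjustment is needed.
Applying the 1 month extension: 1 month after 2013-03-22 is 2013-04-22.
2013-04-22 falls on a Monday, which is a business day, so no adjustment is needed.
Deadline: 2013-04-22.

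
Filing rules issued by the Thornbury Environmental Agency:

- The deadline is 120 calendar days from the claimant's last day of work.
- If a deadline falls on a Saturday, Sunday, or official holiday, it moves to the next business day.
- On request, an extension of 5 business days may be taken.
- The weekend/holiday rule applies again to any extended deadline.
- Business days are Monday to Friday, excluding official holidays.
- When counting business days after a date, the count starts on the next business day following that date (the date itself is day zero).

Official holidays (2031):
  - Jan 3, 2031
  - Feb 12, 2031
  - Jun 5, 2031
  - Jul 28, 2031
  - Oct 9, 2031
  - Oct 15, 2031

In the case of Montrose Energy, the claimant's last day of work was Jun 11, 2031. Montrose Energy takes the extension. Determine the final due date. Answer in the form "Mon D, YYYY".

Oct 20, 2031

From Jun 11, 2031, 120 calendar days later is Oct 9, 2031.
Oct 9, 2031 falls on a listed holiday. Rolling to the next business day gives Oct 10, 2031, a Friday.
Counting 5 further business days from Oct 10, 2031 reaches Oct 20, 2031.
Oct 20, 2031 is a Monday and not a listed holiday, so it stands.
Deadline: Oct 20, 2031.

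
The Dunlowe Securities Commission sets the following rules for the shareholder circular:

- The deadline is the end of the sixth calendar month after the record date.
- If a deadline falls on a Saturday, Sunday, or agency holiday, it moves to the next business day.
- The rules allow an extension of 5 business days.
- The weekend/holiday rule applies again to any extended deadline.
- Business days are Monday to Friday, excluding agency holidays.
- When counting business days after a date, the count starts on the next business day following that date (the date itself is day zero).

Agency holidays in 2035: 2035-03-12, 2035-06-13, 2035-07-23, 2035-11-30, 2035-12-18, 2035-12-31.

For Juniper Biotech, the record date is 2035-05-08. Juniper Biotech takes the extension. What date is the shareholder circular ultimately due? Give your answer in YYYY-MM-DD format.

6 months after 2035-05-08 is November 2035; that month ends on 2035-11-30.
2035-11-30 falls on a listed holiday. Rolling to the next business day gives 2035-12-03, a Monday.
The 5-business-day extension runs from 2035-12-03 to 2035-12-10.
2035-12-10 is a Monday and not a listed holiday, so it stands.
Deadline: 2035-12-10.

2035-12-10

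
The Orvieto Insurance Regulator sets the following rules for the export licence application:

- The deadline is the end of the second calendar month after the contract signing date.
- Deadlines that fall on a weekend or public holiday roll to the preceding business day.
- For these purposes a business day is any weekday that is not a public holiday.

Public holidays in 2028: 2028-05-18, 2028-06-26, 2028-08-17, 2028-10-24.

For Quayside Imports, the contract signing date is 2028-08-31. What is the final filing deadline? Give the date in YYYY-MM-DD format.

2028-10-31

2 months after 2028-08-31 is October 2028; that month ends on 2028-10-31.
2028-10-31 falls on a Tuesday, which is a business day, so no adjustment is needed.
Final deadline: 2028-10-31.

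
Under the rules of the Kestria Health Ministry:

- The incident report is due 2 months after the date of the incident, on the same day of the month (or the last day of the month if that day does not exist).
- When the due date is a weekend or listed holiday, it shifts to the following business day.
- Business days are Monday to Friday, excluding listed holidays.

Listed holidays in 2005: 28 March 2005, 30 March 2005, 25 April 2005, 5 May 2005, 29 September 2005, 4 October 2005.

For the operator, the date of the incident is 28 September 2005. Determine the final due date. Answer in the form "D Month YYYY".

2 months after 28 September 2005, on the same day of the month, is 28 November 2005.
Since 28 November 2005 is a Monday and not a holiday, the date is unchanged.
Final deadline: 28 November 2005.

28 November 2005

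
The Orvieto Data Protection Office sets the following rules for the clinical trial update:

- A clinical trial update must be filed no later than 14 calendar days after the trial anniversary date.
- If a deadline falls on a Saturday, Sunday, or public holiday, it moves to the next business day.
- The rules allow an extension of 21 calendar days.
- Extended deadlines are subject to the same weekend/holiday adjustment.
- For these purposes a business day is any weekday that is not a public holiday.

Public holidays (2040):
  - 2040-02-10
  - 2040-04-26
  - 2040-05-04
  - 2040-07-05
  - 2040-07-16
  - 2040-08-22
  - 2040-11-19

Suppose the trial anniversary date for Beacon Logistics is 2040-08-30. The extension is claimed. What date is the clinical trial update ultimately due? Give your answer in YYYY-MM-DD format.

14 calendar days after 2040-08-30 is 2040-09-13.
Since 2040-09-13 is a Thursday and not a holiday, the date is unchanged.
Add the 21 calendar-day extension to 2040-09-13: 2040-10-04.
2040-10-04 (Thursday) is already a business day.
Final deadline: 2040-10-04.

2040-10-04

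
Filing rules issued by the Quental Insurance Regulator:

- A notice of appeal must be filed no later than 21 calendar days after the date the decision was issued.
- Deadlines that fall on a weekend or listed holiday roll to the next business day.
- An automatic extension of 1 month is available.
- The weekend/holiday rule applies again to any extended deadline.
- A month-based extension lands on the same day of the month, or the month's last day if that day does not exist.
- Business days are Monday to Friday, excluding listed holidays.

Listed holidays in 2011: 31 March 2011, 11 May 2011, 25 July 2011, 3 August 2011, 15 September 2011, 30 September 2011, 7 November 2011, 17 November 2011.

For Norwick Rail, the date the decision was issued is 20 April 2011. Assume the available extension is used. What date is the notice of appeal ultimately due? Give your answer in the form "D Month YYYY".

13 June 2011

21 calendar days after 20 April 2011 is 11 May 2011.
11 May 2011 is a listed holiday, so it moves to the next business day, 12 May 2011 (Thursday).
Add 1 month to 12 May 2011: 12 June 2011.
12 June 2011 falls on a Sunday. Rolling to the next business day gives 13 June 2011, a Monday.
Deadline: 13 June 2011.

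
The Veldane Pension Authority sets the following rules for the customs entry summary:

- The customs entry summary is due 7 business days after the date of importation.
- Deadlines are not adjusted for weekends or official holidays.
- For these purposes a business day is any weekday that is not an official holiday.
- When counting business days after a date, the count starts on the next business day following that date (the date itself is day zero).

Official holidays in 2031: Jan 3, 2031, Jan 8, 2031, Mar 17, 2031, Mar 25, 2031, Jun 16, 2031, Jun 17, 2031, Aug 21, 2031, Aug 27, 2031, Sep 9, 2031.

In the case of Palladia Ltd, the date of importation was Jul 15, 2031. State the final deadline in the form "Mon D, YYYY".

7 business days after Jul 15, 2031, excluding weekends and holidays, is Jul 24, 2031.
Jul 24, 2031 is a Thursday; no weekend or holiday adjustment applies.
Deadline: Jul 24, 2031.

Jul 24, 2031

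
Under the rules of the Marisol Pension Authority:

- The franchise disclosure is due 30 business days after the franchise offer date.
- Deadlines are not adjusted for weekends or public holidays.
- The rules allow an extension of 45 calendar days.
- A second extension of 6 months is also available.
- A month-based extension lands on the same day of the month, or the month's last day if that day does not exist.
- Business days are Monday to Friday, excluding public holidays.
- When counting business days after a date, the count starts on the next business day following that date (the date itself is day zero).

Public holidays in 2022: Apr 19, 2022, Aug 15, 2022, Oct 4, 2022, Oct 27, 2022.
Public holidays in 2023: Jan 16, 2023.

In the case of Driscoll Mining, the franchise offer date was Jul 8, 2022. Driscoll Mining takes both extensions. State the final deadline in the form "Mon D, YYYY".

Starting the day after Jul 8, 2022 and counting 30 business days lands on Aug 22, 2022.
No adjustment is made for weekends or holidays, so Aug 22, 2022 stands.
Add the 45 calendar-day extension to Aug 22, 2022: Oct 6, 2022.
Oct 6, 2022 falls on a Thursday. The rules make no weekend/holiday allowance, so it remains Oct 6, 2022.
Applying the 6 months extension: 6 months after Oct 6, 2022 is Apr 6, 2023.
No adjustment is made for weekends or holidays, so Apr 6, 2023 stands.
Final deadline: Apr 6, 2023.

Apr 6, 2023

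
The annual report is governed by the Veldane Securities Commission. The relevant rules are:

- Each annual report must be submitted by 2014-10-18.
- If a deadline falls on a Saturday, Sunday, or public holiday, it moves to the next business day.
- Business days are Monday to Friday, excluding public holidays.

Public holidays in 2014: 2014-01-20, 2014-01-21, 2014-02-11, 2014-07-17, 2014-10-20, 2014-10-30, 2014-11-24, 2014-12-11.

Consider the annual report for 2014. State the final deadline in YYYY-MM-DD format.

Start from the fixed due date, 2014-10-18.
2014-10-18 falls on a Saturday. Rolling to the next business day gives 2014-10-21, a Tuesday.
So the filing is due 2014-10-21.

2014-10-21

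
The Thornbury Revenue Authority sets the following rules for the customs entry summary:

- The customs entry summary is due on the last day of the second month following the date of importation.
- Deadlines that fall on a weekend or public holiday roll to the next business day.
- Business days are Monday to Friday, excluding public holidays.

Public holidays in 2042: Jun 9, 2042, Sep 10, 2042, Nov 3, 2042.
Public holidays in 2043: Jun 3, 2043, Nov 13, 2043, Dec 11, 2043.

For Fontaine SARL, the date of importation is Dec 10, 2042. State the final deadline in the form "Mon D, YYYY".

The second month after Dec 10, 2042 is February 2043, whose last day is Feb 28, 2043.
Feb 28, 2043 is a Saturday, so it moves to the next business day, Mar 2, 2043 (Monday).
Final deadline: Mar 2, 2043.

Mar 2, 2043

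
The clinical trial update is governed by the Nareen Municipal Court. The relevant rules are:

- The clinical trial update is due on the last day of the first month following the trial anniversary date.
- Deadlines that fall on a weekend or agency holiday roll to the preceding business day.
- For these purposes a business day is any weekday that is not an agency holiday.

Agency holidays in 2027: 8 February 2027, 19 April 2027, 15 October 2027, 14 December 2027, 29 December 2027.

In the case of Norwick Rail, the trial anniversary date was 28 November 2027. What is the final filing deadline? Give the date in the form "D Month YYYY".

31 December 2027

1 month after 28 November 2027 falls in December 2027; the last day of that month is 31 December 2027.
31 December 2027 is a Friday and not a listed holiday, so it stands.
Final deadline: 31 December 2027.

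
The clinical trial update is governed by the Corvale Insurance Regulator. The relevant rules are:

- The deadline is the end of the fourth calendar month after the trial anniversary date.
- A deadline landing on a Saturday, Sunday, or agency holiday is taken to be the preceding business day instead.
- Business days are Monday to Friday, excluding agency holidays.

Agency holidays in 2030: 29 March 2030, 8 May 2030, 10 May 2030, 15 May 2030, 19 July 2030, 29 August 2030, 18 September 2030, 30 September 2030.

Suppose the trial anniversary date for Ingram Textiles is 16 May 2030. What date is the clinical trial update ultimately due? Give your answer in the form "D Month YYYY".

4 months after 16 May 2030 is September 2030; that month ends on 30 September 2030.
30 September 2030 is a listed holiday; the preceding business day is 27 September 2030 (Friday).
So the filing is due 27 September 2030.

27 September 2030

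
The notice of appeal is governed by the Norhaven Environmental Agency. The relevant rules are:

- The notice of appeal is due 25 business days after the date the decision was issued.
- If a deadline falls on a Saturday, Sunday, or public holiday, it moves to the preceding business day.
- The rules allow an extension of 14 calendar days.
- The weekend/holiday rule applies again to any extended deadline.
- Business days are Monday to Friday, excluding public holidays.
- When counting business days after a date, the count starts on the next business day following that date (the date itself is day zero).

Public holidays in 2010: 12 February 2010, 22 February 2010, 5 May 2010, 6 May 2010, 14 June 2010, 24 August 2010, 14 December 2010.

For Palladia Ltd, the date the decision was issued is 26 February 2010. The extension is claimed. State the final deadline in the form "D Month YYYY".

16 April 2010

Starting the day after 26 February 2010 and counting 25 business days lands on 2 April 2010.
2 April 2010 falls on a Friday, which is a business day, so no adjustment is needed.
Add the 14 calendar-day extension to 2 April 2010: 16 April 2010.
Since 16 April 2010 is a Friday and not a holiday, the date is unchanged.
Final deadline: 16 April 2010.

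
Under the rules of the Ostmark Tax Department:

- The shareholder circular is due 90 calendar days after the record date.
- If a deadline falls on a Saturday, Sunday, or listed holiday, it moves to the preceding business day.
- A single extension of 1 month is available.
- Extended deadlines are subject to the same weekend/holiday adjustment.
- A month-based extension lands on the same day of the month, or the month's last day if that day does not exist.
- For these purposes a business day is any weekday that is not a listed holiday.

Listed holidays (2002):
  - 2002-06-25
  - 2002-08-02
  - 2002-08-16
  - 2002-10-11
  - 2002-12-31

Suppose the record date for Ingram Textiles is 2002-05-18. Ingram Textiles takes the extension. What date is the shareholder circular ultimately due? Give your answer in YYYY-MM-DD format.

2002-09-13

From 2002-05-18, 90 calendar days later is 2002-08-16.
2002-08-16 is a listed holiday, so it moves to the preceding business day, 2002-08-15 (Thursday).
Add 1 month to 2002-08-15: 2002-09-15.
Because 2002-09-15 is a Sunday, the deadline becomes 2002-09-13 (Friday).
The final due date is 2002-09-13.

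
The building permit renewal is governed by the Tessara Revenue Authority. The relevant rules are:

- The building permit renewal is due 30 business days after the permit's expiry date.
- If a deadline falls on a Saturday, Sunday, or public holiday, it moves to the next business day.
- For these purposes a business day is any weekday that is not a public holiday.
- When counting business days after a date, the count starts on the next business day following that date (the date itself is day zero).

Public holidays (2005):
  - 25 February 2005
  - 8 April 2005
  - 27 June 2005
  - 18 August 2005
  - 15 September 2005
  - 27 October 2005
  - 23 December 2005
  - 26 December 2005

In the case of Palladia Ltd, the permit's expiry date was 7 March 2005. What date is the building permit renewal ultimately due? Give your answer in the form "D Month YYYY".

19 April 2005

30 business days after 7 March 2005, excluding weekends and holidays, is 19 April 2005.
Since 19 April 2005 is a Tuesday and not a holiday, the date is unchanged.
So the filing is due 19 April 2005.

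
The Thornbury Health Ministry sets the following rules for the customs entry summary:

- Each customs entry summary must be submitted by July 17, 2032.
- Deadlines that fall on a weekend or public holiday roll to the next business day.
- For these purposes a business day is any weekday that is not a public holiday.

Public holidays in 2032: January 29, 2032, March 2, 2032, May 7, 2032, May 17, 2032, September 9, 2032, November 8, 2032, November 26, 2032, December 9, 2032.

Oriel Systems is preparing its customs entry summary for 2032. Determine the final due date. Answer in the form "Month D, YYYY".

July 19, 2032

The stated deadline is July 17, 2032.
July 17, 2032 falls on a Saturday. Rolling to the next business day gives July 19, 2032, a Monday.
So the filing is due July 19, 2032.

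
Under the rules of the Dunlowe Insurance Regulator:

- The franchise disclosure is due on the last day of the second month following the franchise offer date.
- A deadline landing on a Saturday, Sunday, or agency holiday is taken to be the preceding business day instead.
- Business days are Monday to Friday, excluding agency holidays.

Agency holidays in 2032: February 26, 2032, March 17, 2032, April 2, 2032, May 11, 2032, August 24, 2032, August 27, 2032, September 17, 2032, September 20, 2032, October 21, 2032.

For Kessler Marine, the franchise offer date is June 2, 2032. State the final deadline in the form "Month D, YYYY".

August 31, 2032

2 months after June 2, 2032 is August 2032; that month ends on August 31, 2032.
Since August 31, 2032 is a Tuesday and not a holiday, the date is unchanged.
So the filing is due August 31, 2032.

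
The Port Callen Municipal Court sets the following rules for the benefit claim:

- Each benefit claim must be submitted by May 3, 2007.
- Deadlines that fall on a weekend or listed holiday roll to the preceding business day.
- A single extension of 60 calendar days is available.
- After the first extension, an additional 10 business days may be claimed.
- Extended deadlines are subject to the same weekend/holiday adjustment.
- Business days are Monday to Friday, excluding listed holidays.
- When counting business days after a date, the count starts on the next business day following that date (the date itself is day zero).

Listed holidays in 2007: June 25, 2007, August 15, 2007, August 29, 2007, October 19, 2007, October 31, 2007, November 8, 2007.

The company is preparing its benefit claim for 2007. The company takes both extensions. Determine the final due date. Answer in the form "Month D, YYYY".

July 16, 2007

The statutory due date is May 3, 2007.
May 3, 2007 is a Thursday and not a listed holiday, so it stands.
Applying the 60-calendar-day extension: May 3, 2007 + 60 days = July 2, 2007.
July 2, 2007 is a Monday and not a listed holiday, so it stands.
Applying the 10-business-day extension: 10 business days after July 2, 2007 is July 16, 2007.
July 16, 2007 is a Monday and not a listed holiday, so it stands.
Final deadline: July 16, 2007.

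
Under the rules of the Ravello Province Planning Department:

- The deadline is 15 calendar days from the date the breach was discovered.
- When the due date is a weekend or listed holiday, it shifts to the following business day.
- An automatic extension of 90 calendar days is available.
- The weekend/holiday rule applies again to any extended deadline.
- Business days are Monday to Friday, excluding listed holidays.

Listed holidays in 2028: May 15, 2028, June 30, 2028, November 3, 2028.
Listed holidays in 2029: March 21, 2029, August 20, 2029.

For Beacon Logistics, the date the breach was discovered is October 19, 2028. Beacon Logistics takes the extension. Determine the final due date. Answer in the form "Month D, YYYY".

February 5, 2029

From October 19, 2028, 15 calendar days later is November 3, 2028.
November 3, 2028 is a listed holiday, so it moves to the next business day, November 6, 2028 (Monday).
With the 90-day extension, November 6, 2028 becomes February 4, 2029.
February 4, 2029 falls on a Sunday. Rolling to the next business day gives February 5, 2029, a Monday.
Final deadline: February 5, 2029.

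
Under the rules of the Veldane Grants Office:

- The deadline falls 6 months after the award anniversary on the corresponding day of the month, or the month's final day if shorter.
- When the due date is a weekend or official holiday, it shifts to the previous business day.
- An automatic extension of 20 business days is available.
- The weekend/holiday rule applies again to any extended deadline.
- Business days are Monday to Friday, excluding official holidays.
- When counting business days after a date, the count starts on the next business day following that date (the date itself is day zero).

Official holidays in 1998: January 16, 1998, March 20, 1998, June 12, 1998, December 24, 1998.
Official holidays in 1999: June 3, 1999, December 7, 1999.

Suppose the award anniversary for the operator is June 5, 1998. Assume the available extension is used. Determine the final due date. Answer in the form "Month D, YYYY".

6 months after June 5, 1998, on the same day of the month, is December 5, 1998.
December 5, 1998 falls on a Saturday. Rolling to the preceding business day gives December 4, 1998, a Friday.
Applying the 20-business-day extension: 20 business days after December 4, 1998 is January 4, 1999.
January 4, 1999 is a Monday and not a listed holiday, so it stands.
Final deadline: January 4, 1999.

January 4, 1999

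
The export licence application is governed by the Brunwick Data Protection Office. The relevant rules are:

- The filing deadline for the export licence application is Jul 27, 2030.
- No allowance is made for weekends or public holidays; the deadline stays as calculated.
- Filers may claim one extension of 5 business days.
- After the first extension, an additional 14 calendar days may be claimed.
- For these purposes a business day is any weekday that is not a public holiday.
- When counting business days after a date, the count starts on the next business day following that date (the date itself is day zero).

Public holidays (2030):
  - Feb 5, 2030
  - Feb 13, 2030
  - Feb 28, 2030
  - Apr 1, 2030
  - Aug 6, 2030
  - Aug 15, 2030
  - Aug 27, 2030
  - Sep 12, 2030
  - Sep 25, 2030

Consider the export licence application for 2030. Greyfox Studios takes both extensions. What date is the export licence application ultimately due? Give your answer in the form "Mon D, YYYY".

The stated deadline is Jul 27, 2030.
Jul 27, 2030 is a Saturday; no weekend or holiday adjustment applies.
The 5-business-day extension runs from Jul 27, 2030 to Aug 2, 2030.
Aug 2, 2030 falls on a Friday. The rules make no weekend/holiday allowance, so it remains Aug 2, 2030.
The 14-calendar-day extension moves the deadline from Aug 2, 2030 to Aug 16, 2030.
Aug 16, 2030 falls on a Friday. The rules make no weekend/holiday allowance, so it remains Aug 16, 2030.
The final due date is Aug 16, 2030.

Aug 16, 2030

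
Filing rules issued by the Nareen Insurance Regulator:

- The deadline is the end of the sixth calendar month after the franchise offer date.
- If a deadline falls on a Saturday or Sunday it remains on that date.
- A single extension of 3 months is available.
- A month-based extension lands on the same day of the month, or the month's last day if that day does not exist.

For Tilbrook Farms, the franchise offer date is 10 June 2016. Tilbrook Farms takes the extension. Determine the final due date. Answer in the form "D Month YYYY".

6 months after 10 June 2016 is December 2016; that month ends on 31 December 2016.
No adjustment is made for weekends or holidays, so 31 December 2016 stands.
Applying the 3 months extension: 3 months after 31 December 2016 is 31 March 2017.
No adjustment is made for weekends or holidays, so 31 March 2017 stands.
The final due date is 31 March 2017.

31 March 2017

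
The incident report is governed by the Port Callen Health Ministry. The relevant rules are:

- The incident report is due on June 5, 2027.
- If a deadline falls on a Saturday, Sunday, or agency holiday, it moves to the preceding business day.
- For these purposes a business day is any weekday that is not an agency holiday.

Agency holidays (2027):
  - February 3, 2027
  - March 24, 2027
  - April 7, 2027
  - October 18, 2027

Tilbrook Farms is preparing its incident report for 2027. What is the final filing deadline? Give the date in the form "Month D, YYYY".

June 4, 2027

The statutory due date is June 5, 2027.
June 5, 2027 is a Saturday, so it moves to the preceding business day, June 4, 2027 (Friday).
The final due date is June 4, 2027.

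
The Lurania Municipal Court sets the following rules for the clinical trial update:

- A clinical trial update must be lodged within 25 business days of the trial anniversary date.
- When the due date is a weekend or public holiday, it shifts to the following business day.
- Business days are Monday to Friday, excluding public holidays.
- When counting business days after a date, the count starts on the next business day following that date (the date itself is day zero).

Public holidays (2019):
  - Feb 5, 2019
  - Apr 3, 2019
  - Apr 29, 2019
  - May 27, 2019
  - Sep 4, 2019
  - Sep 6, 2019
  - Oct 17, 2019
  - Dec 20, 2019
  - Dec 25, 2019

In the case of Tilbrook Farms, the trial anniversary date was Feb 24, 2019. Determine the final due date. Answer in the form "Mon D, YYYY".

Starting the day after Feb 24, 2019 and counting 25 business days lands on Mar 29, 2019.
Since Mar 29, 2019 is a Friday and not a holiday, the date is unchanged.
Final deadline: Mar 29, 2019.

Mar 29, 2019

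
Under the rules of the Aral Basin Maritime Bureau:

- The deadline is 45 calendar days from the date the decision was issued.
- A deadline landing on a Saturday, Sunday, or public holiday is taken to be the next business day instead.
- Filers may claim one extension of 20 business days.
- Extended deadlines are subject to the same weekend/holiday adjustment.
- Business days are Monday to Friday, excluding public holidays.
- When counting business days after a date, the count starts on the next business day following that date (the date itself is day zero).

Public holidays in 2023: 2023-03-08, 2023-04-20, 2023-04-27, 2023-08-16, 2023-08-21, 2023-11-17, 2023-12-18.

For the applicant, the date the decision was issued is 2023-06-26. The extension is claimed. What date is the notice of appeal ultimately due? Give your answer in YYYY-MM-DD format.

Trigger date 2023-06-26 + 45 calendar days = 2023-08-10.
2023-08-10 (Thursday) is already a business day.
Counting 20 further business days from 2023-08-10 reaches 2023-09-11.
2023-09-11 (Monday) is already a business day.
So the filing is due 2023-09-11.

2023-09-11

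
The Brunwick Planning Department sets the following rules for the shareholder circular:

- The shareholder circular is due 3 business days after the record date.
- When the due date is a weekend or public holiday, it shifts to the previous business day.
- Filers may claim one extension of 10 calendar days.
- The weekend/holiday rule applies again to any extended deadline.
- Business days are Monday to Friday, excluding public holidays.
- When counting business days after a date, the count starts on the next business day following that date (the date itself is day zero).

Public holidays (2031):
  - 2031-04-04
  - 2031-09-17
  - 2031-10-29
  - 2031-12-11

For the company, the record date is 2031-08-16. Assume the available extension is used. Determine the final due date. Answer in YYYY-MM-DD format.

Counting 3 business days after 2031-08-16 (skipping weekends and listed holidays) reaches 2031-08-20.
Since 2031-08-20 is a Wednesday and not a holiday, the date is unchanged.
With the 10-day extension, 2031-08-20 becomes 2031-08-30.
2031-08-30 is a Saturday, so it moves to the preceding business day, 2031-08-29 (Friday).
Deadline: 2031-08-29.

2031-08-29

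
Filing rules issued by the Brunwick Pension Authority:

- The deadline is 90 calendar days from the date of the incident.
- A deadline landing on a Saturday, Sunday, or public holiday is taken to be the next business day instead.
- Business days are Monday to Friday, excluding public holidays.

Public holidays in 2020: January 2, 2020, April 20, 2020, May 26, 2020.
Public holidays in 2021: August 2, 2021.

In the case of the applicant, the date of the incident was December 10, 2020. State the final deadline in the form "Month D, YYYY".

March 10, 2021

Trigger date December 10, 2020 + 90 calendar days = March 10, 2021.
March 10, 2021 falls on a Wednesday, which is a business day, so no adjustment is needed.
The final due date is March 10, 2021.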